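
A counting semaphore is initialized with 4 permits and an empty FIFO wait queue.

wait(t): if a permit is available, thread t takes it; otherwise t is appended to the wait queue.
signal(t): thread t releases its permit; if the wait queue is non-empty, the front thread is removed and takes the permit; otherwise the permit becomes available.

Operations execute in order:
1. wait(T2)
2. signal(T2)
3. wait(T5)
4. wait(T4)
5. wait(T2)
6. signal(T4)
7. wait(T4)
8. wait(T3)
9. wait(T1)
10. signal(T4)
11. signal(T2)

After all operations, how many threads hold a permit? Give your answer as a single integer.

Step 1: wait(T2) -> count=3 queue=[] holders={T2}
Step 2: signal(T2) -> count=4 queue=[] holders={none}
Step 3: wait(T5) -> count=3 queue=[] holders={T5}
Step 4: wait(T4) -> count=2 queue=[] holders={T4,T5}
Step 5: wait(T2) -> count=1 queue=[] holders={T2,T4,T5}
Step 6: signal(T4) -> count=2 queue=[] holders={T2,T5}
Step 7: wait(T4) -> count=1 queue=[] holders={T2,T4,T5}
Step 8: wait(T3) -> count=0 queue=[] holders={T2,T3,T4,T5}
Step 9: wait(T1) -> count=0 queue=[T1] holders={T2,T3,T4,T5}
Step 10: signal(T4) -> count=0 queue=[] holders={T1,T2,T3,T5}
Step 11: signal(T2) -> count=1 queue=[] holders={T1,T3,T5}
Final holders: {T1,T3,T5} -> 3 thread(s)

Answer: 3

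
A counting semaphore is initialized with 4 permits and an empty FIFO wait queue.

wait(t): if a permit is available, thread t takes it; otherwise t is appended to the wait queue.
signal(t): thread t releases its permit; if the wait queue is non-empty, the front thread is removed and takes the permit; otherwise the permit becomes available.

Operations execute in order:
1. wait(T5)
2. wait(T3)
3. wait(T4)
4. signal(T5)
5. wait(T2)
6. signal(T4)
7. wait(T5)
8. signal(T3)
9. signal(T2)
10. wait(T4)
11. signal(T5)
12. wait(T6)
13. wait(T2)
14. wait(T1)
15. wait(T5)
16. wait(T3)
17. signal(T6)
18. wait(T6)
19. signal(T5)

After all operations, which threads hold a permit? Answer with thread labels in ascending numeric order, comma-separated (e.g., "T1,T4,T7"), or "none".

Answer: T1,T2,T3,T4

Derivation:
Step 1: wait(T5) -> count=3 queue=[] holders={T5}
Step 2: wait(T3) -> count=2 queue=[] holders={T3,T5}
Step 3: wait(T4) -> count=1 queue=[] holders={T3,T4,T5}
Step 4: signal(T5) -> count=2 queue=[] holders={T3,T4}
Step 5: wait(T2) -> count=1 queue=[] holders={T2,T3,T4}
Step 6: signal(T4) -> count=2 queue=[] holders={T2,T3}
Step 7: wait(T5) -> count=1 queue=[] holders={T2,T3,T5}
Step 8: signal(T3) -> count=2 queue=[] holders={T2,T5}
Step 9: signal(T2) -> count=3 queue=[] holders={T5}
Step 10: wait(T4) -> count=2 queue=[] holders={T4,T5}
Step 11: signal(T5) -> count=3 queue=[] holders={T4}
Step 12: wait(T6) -> count=2 queue=[] holders={T4,T6}
Step 13: wait(T2) -> count=1 queue=[] holders={T2,T4,T6}
Step 14: wait(T1) -> count=0 queue=[] holders={T1,T2,T4,T6}
Step 15: wait(T5) -> count=0 queue=[T5] holders={T1,T2,T4,T6}
Step 16: wait(T3) -> count=0 queue=[T5,T3] holders={T1,T2,T4,T6}
Step 17: signal(T6) -> count=0 queue=[T3] holders={T1,T2,T4,T5}
Step 18: wait(T6) -> count=0 queue=[T3,T6] holders={T1,T2,T4,T5}
Step 19: signal(T5) -> count=0 queue=[T6] holders={T1,T2,T3,T4}
Final holders: T1,T2,T3,T4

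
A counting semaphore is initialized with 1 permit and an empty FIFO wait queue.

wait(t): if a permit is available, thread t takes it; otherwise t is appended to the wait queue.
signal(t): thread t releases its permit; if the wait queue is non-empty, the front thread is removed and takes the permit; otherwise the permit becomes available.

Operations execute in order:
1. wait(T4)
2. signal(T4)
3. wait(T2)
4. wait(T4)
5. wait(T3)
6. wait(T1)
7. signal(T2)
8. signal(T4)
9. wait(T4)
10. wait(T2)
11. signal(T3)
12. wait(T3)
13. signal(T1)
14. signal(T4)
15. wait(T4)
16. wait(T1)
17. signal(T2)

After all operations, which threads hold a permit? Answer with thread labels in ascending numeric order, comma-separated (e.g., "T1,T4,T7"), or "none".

Step 1: wait(T4) -> count=0 queue=[] holders={T4}
Step 2: signal(T4) -> count=1 queue=[] holders={none}
Step 3: wait(T2) -> count=0 queue=[] holders={T2}
Step 4: wait(T4) -> count=0 queue=[T4] holders={T2}
Step 5: wait(T3) -> count=0 queue=[T4,T3] holders={T2}
Step 6: wait(T1) -> count=0 queue=[T4,T3,T1] holders={T2}
Step 7: signal(T2) -> count=0 queue=[T3,T1] holders={T4}
Step 8: signal(T4) -> count=0 queue=[T1] holders={T3}
Step 9: wait(T4) -> count=0 queue=[T1,T4] holders={T3}
Step 10: wait(T2) -> count=0 queue=[T1,T4,T2] holders={T3}
Step 11: signal(T3) -> count=0 queue=[T4,T2] holders={T1}
Step 12: wait(T3) -> count=0 queue=[T4,T2,T3] holders={T1}
Step 13: signal(T1) -> count=0 queue=[T2,T3] holders={T4}
Step 14: signal(T4) -> count=0 queue=[T3] holders={T2}
Step 15: wait(T4) -> count=0 queue=[T3,T4] holders={T2}
Step 16: wait(T1) -> count=0 queue=[T3,T4,T1] holders={T2}
Step 17: signal(T2) -> count=0 queue=[T4,T1] holders={T3}
Final holders: T3

Answer: T3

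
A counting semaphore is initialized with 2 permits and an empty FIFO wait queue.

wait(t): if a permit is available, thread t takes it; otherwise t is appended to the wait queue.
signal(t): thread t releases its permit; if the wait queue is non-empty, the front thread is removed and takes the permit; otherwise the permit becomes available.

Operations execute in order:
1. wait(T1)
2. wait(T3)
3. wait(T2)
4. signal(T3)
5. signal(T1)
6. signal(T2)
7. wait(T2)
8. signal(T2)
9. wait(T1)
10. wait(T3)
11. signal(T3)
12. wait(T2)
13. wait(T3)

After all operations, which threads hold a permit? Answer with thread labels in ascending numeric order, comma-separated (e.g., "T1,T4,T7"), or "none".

Answer: T1,T2

Derivation:
Step 1: wait(T1) -> count=1 queue=[] holders={T1}
Step 2: wait(T3) -> count=0 queue=[] holders={T1,T3}
Step 3: wait(T2) -> count=0 queue=[T2] holders={T1,T3}
Step 4: signal(T3) -> count=0 queue=[] holders={T1,T2}
Step 5: signal(T1) -> count=1 queue=[] holders={T2}
Step 6: signal(T2) -> count=2 queue=[] holders={none}
Step 7: wait(T2) -> count=1 queue=[] holders={T2}
Step 8: signal(T2) -> count=2 queue=[] holders={none}
Step 9: wait(T1) -> count=1 queue=[] holders={T1}
Step 10: wait(T3) -> count=0 queue=[] holders={T1,T3}
Step 11: signal(T3) -> count=1 queue=[] holders={T1}
Step 12: wait(T2) -> count=0 queue=[] holders={T1,T2}
Step 13: wait(T3) -> count=0 queue=[T3] holders={T1,T2}
Final holders: T1,T2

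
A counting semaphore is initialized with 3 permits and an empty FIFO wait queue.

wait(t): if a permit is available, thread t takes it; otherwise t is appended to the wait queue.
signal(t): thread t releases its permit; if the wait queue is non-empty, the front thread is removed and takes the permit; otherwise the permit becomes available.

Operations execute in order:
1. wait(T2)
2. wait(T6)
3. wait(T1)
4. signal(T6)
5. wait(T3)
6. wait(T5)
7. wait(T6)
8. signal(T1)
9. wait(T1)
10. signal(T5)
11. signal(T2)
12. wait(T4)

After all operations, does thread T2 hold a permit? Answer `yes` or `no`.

Answer: no

Derivation:
Step 1: wait(T2) -> count=2 queue=[] holders={T2}
Step 2: wait(T6) -> count=1 queue=[] holders={T2,T6}
Step 3: wait(T1) -> count=0 queue=[] holders={T1,T2,T6}
Step 4: signal(T6) -> count=1 queue=[] holders={T1,T2}
Step 5: wait(T3) -> count=0 queue=[] holders={T1,T2,T3}
Step 6: wait(T5) -> count=0 queue=[T5] holders={T1,T2,T3}
Step 7: wait(T6) -> count=0 queue=[T5,T6] holders={T1,T2,T3}
Step 8: signal(T1) -> count=0 queue=[T6] holders={T2,T3,T5}
Step 9: wait(T1) -> count=0 queue=[T6,T1] holders={T2,T3,T5}
Step 10: signal(T5) -> count=0 queue=[T1] holders={T2,T3,T6}
Step 11: signal(T2) -> count=0 queue=[] holders={T1,T3,T6}
Step 12: wait(T4) -> count=0 queue=[T4] holders={T1,T3,T6}
Final holders: {T1,T3,T6} -> T2 not in holders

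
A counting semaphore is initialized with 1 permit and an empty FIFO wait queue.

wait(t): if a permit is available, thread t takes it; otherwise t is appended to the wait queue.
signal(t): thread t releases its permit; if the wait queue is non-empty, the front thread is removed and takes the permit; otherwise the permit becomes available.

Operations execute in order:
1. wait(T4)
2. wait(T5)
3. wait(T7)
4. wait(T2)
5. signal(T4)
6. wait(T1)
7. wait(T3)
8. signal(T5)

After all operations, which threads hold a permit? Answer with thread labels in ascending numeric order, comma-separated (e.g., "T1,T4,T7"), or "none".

Answer: T7

Derivation:
Step 1: wait(T4) -> count=0 queue=[] holders={T4}
Step 2: wait(T5) -> count=0 queue=[T5] holders={T4}
Step 3: wait(T7) -> count=0 queue=[T5,T7] holders={T4}
Step 4: wait(T2) -> count=0 queue=[T5,T7,T2] holders={T4}
Step 5: signal(T4) -> count=0 queue=[T7,T2] holders={T5}
Step 6: wait(T1) -> count=0 queue=[T7,T2,T1] holders={T5}
Step 7: wait(T3) -> count=0 queue=[T7,T2,T1,T3] holders={T5}
Step 8: signal(T5) -> count=0 queue=[T2,T1,T3] holders={T7}
Final holders: T7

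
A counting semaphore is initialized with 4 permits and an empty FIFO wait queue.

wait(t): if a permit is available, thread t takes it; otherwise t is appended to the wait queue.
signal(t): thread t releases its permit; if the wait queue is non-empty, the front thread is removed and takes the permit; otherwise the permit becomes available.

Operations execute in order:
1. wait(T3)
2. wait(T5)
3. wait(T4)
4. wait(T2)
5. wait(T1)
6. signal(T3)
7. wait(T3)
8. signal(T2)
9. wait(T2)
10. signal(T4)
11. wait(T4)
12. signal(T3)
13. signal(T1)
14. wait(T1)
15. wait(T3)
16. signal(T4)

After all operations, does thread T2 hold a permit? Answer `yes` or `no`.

Answer: yes

Derivation:
Step 1: wait(T3) -> count=3 queue=[] holders={T3}
Step 2: wait(T5) -> count=2 queue=[] holders={T3,T5}
Step 3: wait(T4) -> count=1 queue=[] holders={T3,T4,T5}
Step 4: wait(T2) -> count=0 queue=[] holders={T2,T3,T4,T5}
Step 5: wait(T1) -> count=0 queue=[T1] holders={T2,T3,T4,T5}
Step 6: signal(T3) -> count=0 queue=[] holders={T1,T2,T4,T5}
Step 7: wait(T3) -> count=0 queue=[T3] holders={T1,T2,T4,T5}
Step 8: signal(T2) -> count=0 queue=[] holders={T1,T3,T4,T5}
Step 9: wait(T2) -> count=0 queue=[T2] holders={T1,T3,T4,T5}
Step 10: signal(T4) -> count=0 queue=[] holders={T1,T2,T3,T5}
Step 11: wait(T4) -> count=0 queue=[T4] holders={T1,T2,T3,T5}
Step 12: signal(T3) -> count=0 queue=[] holders={T1,T2,T4,T5}
Step 13: signal(T1) -> count=1 queue=[] holders={T2,T4,T5}
Step 14: wait(T1) -> count=0 queue=[] holders={T1,T2,T4,T5}
Step 15: wait(T3) -> count=0 queue=[T3] holders={T1,T2,T4,T5}
Step 16: signal(T4) -> count=0 queue=[] holders={T1,T2,T3,T5}
Final holders: {T1,T2,T3,T5} -> T2 in holders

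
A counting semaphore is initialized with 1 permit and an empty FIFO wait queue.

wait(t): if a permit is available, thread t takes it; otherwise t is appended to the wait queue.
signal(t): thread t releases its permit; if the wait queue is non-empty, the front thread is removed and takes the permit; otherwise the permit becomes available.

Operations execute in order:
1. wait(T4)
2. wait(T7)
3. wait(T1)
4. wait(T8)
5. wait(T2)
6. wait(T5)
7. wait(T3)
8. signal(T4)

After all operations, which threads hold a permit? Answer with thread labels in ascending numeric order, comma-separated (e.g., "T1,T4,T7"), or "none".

Answer: T7

Derivation:
Step 1: wait(T4) -> count=0 queue=[] holders={T4}
Step 2: wait(T7) -> count=0 queue=[T7] holders={T4}
Step 3: wait(T1) -> count=0 queue=[T7,T1] holders={T4}
Step 4: wait(T8) -> count=0 queue=[T7,T1,T8] holders={T4}
Step 5: wait(T2) -> count=0 queue=[T7,T1,T8,T2] holders={T4}
Step 6: wait(T5) -> count=0 queue=[T7,T1,T8,T2,T5] holders={T4}
Step 7: wait(T3) -> count=0 queue=[T7,T1,T8,T2,T5,T3] holders={T4}
Step 8: signal(T4) -> count=0 queue=[T1,T8,T2,T5,T3] holders={T7}
Final holders: T7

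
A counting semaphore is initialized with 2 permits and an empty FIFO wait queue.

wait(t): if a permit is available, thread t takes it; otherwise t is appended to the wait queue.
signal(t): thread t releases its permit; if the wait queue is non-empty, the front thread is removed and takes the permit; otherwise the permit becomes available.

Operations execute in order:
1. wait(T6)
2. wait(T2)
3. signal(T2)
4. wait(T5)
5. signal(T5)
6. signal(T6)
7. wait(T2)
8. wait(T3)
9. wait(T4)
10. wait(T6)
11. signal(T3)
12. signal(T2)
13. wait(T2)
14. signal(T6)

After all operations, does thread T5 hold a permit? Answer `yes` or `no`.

Answer: no

Derivation:
Step 1: wait(T6) -> count=1 queue=[] holders={T6}
Step 2: wait(T2) -> count=0 queue=[] holders={T2,T6}
Step 3: signal(T2) -> count=1 queue=[] holders={T6}
Step 4: wait(T5) -> count=0 queue=[] holders={T5,T6}
Step 5: signal(T5) -> count=1 queue=[] holders={T6}
Step 6: signal(T6) -> count=2 queue=[] holders={none}
Step 7: wait(T2) -> count=1 queue=[] holders={T2}
Step 8: wait(T3) -> count=0 queue=[] holders={T2,T3}
Step 9: wait(T4) -> count=0 queue=[T4] holders={T2,T3}
Step 10: wait(T6) -> count=0 queue=[T4,T6] holders={T2,T3}
Step 11: signal(T3) -> count=0 queue=[T6] holders={T2,T4}
Step 12: signal(T2) -> count=0 queue=[] holders={T4,T6}
Step 13: wait(T2) -> count=0 queue=[T2] holders={T4,T6}
Step 14: signal(T6) -> count=0 queue=[] holders={T2,T4}
Final holders: {T2,T4} -> T5 not in holders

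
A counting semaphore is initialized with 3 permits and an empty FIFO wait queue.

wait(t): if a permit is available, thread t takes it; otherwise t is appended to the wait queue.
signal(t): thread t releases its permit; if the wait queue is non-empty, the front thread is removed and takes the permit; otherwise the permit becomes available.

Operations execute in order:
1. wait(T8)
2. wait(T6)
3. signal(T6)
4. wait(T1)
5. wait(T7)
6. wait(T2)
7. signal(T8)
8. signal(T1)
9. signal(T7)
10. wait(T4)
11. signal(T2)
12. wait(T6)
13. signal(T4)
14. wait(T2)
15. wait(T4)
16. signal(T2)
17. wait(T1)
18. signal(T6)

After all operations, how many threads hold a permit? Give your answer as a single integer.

Step 1: wait(T8) -> count=2 queue=[] holders={T8}
Step 2: wait(T6) -> count=1 queue=[] holders={T6,T8}
Step 3: signal(T6) -> count=2 queue=[] holders={T8}
Step 4: wait(T1) -> count=1 queue=[] holders={T1,T8}
Step 5: wait(T7) -> count=0 queue=[] holders={T1,T7,T8}
Step 6: wait(T2) -> count=0 queue=[T2] holders={T1,T7,T8}
Step 7: signal(T8) -> count=0 queue=[] holders={T1,T2,T7}
Step 8: signal(T1) -> count=1 queue=[] holders={T2,T7}
Step 9: signal(T7) -> count=2 queue=[] holders={T2}
Step 10: wait(T4) -> count=1 queue=[] holders={T2,T4}
Step 11: signal(T2) -> count=2 queue=[] holders={T4}
Step 12: wait(T6) -> count=1 queue=[] holders={T4,T6}
Step 13: signal(T4) -> count=2 queue=[] holders={T6}
Step 14: wait(T2) -> count=1 queue=[] holders={T2,T6}
Step 15: wait(T4) -> count=0 queue=[] holders={T2,T4,T6}
Step 16: signal(T2) -> count=1 queue=[] holders={T4,T6}
Step 17: wait(T1) -> count=0 queue=[] holders={T1,T4,T6}
Step 18: signal(T6) -> count=1 queue=[] holders={T1,T4}
Final holders: {T1,T4} -> 2 thread(s)

Answer: 2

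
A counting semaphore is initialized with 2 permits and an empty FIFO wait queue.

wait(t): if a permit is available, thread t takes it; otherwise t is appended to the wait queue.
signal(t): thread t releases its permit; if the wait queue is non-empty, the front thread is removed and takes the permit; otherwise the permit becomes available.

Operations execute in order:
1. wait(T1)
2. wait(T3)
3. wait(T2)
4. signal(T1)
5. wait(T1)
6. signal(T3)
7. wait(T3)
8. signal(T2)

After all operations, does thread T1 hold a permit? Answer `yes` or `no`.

Answer: yes

Derivation:
Step 1: wait(T1) -> count=1 queue=[] holders={T1}
Step 2: wait(T3) -> count=0 queue=[] holders={T1,T3}
Step 3: wait(T2) -> count=0 queue=[T2] holders={T1,T3}
Step 4: signal(T1) -> count=0 queue=[] holders={T2,T3}
Step 5: wait(T1) -> count=0 queue=[T1] holders={T2,T3}
Step 6: signal(T3) -> count=0 queue=[] holders={T1,T2}
Step 7: wait(T3) -> count=0 queue=[T3] holders={T1,T2}
Step 8: signal(T2) -> count=0 queue=[] holders={T1,T3}
Final holders: {T1,T3} -> T1 in holders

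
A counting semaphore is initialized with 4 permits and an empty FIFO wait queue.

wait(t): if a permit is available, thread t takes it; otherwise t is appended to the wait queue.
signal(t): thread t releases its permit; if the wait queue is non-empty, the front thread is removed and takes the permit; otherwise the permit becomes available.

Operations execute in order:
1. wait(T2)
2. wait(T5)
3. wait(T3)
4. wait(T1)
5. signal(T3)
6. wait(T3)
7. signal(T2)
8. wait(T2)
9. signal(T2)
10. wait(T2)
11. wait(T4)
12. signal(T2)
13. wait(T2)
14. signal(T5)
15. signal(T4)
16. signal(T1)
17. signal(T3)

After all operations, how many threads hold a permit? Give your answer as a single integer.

Answer: 1

Derivation:
Step 1: wait(T2) -> count=3 queue=[] holders={T2}
Step 2: wait(T5) -> count=2 queue=[] holders={T2,T5}
Step 3: wait(T3) -> count=1 queue=[] holders={T2,T3,T5}
Step 4: wait(T1) -> count=0 queue=[] holders={T1,T2,T3,T5}
Step 5: signal(T3) -> count=1 queue=[] holders={T1,T2,T5}
Step 6: wait(T3) -> count=0 queue=[] holders={T1,T2,T3,T5}
Step 7: signal(T2) -> count=1 queue=[] holders={T1,T3,T5}
Step 8: wait(T2) -> count=0 queue=[] holders={T1,T2,T3,T5}
Step 9: signal(T2) -> count=1 queue=[] holders={T1,T3,T5}
Step 10: wait(T2) -> count=0 queue=[] holders={T1,T2,T3,T5}
Step 11: wait(T4) -> count=0 queue=[T4] holders={T1,T2,T3,T5}
Step 12: signal(T2) -> count=0 queue=[] holders={T1,T3,T4,T5}
Step 13: wait(T2) -> count=0 queue=[T2] holders={T1,T3,T4,T5}
Step 14: signal(T5) -> count=0 queue=[] holders={T1,T2,T3,T4}
Step 15: signal(T4) -> count=1 queue=[] holders={T1,T2,T3}
Step 16: signal(T1) -> count=2 queue=[] holders={T2,T3}
Step 17: signal(T3) -> count=3 queue=[] holders={T2}
Final holders: {T2} -> 1 thread(s)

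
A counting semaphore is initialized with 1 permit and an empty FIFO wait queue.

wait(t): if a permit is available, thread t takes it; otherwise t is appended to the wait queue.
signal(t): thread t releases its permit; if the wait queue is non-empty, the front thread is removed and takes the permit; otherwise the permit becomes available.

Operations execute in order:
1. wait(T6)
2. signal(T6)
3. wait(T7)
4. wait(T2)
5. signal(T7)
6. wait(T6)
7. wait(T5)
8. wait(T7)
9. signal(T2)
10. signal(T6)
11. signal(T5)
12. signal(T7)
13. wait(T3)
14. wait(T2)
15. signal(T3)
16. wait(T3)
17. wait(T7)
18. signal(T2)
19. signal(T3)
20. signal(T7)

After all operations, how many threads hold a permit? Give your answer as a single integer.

Answer: 0

Derivation:
Step 1: wait(T6) -> count=0 queue=[] holders={T6}
Step 2: signal(T6) -> count=1 queue=[] holders={none}
Step 3: wait(T7) -> count=0 queue=[] holders={T7}
Step 4: wait(T2) -> count=0 queue=[T2] holders={T7}
Step 5: signal(T7) -> count=0 queue=[] holders={T2}
Step 6: wait(T6) -> count=0 queue=[T6] holders={T2}
Step 7: wait(T5) -> count=0 queue=[T6,T5] holders={T2}
Step 8: wait(T7) -> count=0 queue=[T6,T5,T7] holders={T2}
Step 9: signal(T2) -> count=0 queue=[T5,T7] holders={T6}
Step 10: signal(T6) -> count=0 queue=[T7] holders={T5}
Step 11: signal(T5) -> count=0 queue=[] holders={T7}
Step 12: signal(T7) -> count=1 queue=[] holders={none}
Step 13: wait(T3) -> count=0 queue=[] holders={T3}
Step 14: wait(T2) -> count=0 queue=[T2] holders={T3}
Step 15: signal(T3) -> count=0 queue=[] holders={T2}
Step 16: wait(T3) -> count=0 queue=[T3] holders={T2}
Step 17: wait(T7) -> count=0 queue=[T3,T7] holders={T2}
Step 18: signal(T2) -> count=0 queue=[T7] holders={T3}
Step 19: signal(T3) -> count=0 queue=[] holders={T7}
Step 20: signal(T7) -> count=1 queue=[] holders={none}
Final holders: {none} -> 0 thread(s)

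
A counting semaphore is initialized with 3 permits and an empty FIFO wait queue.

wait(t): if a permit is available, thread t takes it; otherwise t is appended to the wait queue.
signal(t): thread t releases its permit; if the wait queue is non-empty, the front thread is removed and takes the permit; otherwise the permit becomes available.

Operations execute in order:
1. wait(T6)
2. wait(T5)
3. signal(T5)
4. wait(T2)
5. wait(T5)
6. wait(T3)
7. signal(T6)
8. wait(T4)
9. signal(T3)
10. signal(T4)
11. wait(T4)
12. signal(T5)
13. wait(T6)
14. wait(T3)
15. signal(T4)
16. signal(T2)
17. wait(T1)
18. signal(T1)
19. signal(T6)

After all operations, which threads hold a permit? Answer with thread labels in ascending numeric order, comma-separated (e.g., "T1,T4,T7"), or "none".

Step 1: wait(T6) -> count=2 queue=[] holders={T6}
Step 2: wait(T5) -> count=1 queue=[] holders={T5,T6}
Step 3: signal(T5) -> count=2 queue=[] holders={T6}
Step 4: wait(T2) -> count=1 queue=[] holders={T2,T6}
Step 5: wait(T5) -> count=0 queue=[] holders={T2,T5,T6}
Step 6: wait(T3) -> count=0 queue=[T3] holders={T2,T5,T6}
Step 7: signal(T6) -> count=0 queue=[] holders={T2,T3,T5}
Step 8: wait(T4) -> count=0 queue=[T4] holders={T2,T3,T5}
Step 9: signal(T3) -> count=0 queue=[] holders={T2,T4,T5}
Step 10: signal(T4) -> count=1 queue=[] holders={T2,T5}
Step 11: wait(T4) -> count=0 queue=[] holders={T2,T4,T5}
Step 12: signal(T5) -> count=1 queue=[] holders={T2,T4}
Step 13: wait(T6) -> count=0 queue=[] holders={T2,T4,T6}
Step 14: wait(T3) -> count=0 queue=[T3] holders={T2,T4,T6}
Step 15: signal(T4) -> count=0 queue=[] holders={T2,T3,T6}
Step 16: signal(T2) -> count=1 queue=[] holders={T3,T6}
Step 17: wait(T1) -> count=0 queue=[] holders={T1,T3,T6}
Step 18: signal(T1) -> count=1 queue=[] holders={T3,T6}
Step 19: signal(T6) -> count=2 queue=[] holders={T3}
Final holders: T3

Answer: T3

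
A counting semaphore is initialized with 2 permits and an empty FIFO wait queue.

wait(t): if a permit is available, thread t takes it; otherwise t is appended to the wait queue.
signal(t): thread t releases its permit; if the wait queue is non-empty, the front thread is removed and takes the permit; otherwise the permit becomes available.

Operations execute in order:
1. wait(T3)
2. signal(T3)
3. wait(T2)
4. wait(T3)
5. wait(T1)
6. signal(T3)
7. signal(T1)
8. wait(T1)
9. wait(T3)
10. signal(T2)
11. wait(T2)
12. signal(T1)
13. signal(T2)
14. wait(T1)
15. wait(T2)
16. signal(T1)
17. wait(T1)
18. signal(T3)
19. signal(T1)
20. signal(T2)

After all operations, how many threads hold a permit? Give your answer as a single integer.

Answer: 0

Derivation:
Step 1: wait(T3) -> count=1 queue=[] holders={T3}
Step 2: signal(T3) -> count=2 queue=[] holders={none}
Step 3: wait(T2) -> count=1 queue=[] holders={T2}
Step 4: wait(T3) -> count=0 queue=[] holders={T2,T3}
Step 5: wait(T1) -> count=0 queue=[T1] holders={T2,T3}
Step 6: signal(T3) -> count=0 queue=[] holders={T1,T2}
Step 7: signal(T1) -> count=1 queue=[] holders={T2}
Step 8: wait(T1) -> count=0 queue=[] holders={T1,T2}
Step 9: wait(T3) -> count=0 queue=[T3] holders={T1,T2}
Step 10: signal(T2) -> count=0 queue=[] holders={T1,T3}
Step 11: wait(T2) -> count=0 queue=[T2] holders={T1,T3}
Step 12: signal(T1) -> count=0 queue=[] holders={T2,T3}
Step 13: signal(T2) -> count=1 queue=[] holders={T3}
Step 14: wait(T1) -> count=0 queue=[] holders={T1,T3}
Step 15: wait(T2) -> count=0 queue=[T2] holders={T1,T3}
Step 16: signal(T1) -> count=0 queue=[] holders={T2,T3}
Step 17: wait(T1) -> count=0 queue=[T1] holders={T2,T3}
Step 18: signal(T3) -> count=0 queue=[] holders={T1,T2}
Step 19: signal(T1) -> count=1 queue=[] holders={T2}
Step 20: signal(T2) -> count=2 queue=[] holders={none}
Final holders: {none} -> 0 thread(s)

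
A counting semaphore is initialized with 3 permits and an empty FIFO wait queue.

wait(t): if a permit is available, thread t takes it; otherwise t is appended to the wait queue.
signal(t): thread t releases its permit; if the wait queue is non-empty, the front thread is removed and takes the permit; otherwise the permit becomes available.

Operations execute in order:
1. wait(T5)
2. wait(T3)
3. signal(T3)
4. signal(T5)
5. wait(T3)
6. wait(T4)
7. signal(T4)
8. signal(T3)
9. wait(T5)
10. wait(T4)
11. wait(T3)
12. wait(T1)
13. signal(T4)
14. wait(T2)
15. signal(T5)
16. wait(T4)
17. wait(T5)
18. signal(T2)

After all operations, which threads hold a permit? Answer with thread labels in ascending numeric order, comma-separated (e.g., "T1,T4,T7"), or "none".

Answer: T1,T3,T4

Derivation:
Step 1: wait(T5) -> count=2 queue=[] holders={T5}
Step 2: wait(T3) -> count=1 queue=[] holders={T3,T5}
Step 3: signal(T3) -> count=2 queue=[] holders={T5}
Step 4: signal(T5) -> count=3 queue=[] holders={none}
Step 5: wait(T3) -> count=2 queue=[] holders={T3}
Step 6: wait(T4) -> count=1 queue=[] holders={T3,T4}
Step 7: signal(T4) -> count=2 queue=[] holders={T3}
Step 8: signal(T3) -> count=3 queue=[] holders={none}
Step 9: wait(T5) -> count=2 queue=[] holders={T5}
Step 10: wait(T4) -> count=1 queue=[] holders={T4,T5}
Step 11: wait(T3) -> count=0 queue=[] holders={T3,T4,T5}
Step 12: wait(T1) -> count=0 queue=[T1] holders={T3,T4,T5}
Step 13: signal(T4) -> count=0 queue=[] holders={T1,T3,T5}
Step 14: wait(T2) -> count=0 queue=[T2] holders={T1,T3,T5}
Step 15: signal(T5) -> count=0 queue=[] holders={T1,T2,T3}
Step 16: wait(T4) -> count=0 queue=[T4] holders={T1,T2,T3}
Step 17: wait(T5) -> count=0 queue=[T4,T5] holders={T1,T2,T3}
Step 18: signal(T2) -> count=0 queue=[T5] holders={T1,T3,T4}
Final holders: T1,T3,T4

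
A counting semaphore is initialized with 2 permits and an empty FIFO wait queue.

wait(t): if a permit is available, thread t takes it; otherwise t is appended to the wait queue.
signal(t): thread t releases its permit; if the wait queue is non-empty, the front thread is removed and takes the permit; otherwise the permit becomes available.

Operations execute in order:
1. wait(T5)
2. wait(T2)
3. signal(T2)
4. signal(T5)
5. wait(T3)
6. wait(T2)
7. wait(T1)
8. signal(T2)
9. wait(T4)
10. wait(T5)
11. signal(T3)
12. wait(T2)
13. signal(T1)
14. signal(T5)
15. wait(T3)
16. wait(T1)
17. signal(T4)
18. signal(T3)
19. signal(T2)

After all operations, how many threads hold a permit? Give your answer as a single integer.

Answer: 1

Derivation:
Step 1: wait(T5) -> count=1 queue=[] holders={T5}
Step 2: wait(T2) -> count=0 queue=[] holders={T2,T5}
Step 3: signal(T2) -> count=1 queue=[] holders={T5}
Step 4: signal(T5) -> count=2 queue=[] holders={none}
Step 5: wait(T3) -> count=1 queue=[] holders={T3}
Step 6: wait(T2) -> count=0 queue=[] holders={T2,T3}
Step 7: wait(T1) -> count=0 queue=[T1] holders={T2,T3}
Step 8: signal(T2) -> count=0 queue=[] holders={T1,T3}
Step 9: wait(T4) -> count=0 queue=[T4] holders={T1,T3}
Step 10: wait(T5) -> count=0 queue=[T4,T5] holders={T1,T3}
Step 11: signal(T3) -> count=0 queue=[T5] holders={T1,T4}
Step 12: wait(T2) -> count=0 queue=[T5,T2] holders={T1,T4}
Step 13: signal(T1) -> count=0 queue=[T2] holders={T4,T5}
Step 14: signal(T5) -> count=0 queue=[] holders={T2,T4}
Step 15: wait(T3) -> count=0 queue=[T3] holders={T2,T4}
Step 16: wait(T1) -> count=0 queue=[T3,T1] holders={T2,T4}
Step 17: signal(T4) -> count=0 queue=[T1] holders={T2,T3}
Step 18: signal(T3) -> count=0 queue=[] holders={T1,T2}
Step 19: signal(T2) -> count=1 queue=[] holders={T1}
Final holders: {T1} -> 1 thread(s)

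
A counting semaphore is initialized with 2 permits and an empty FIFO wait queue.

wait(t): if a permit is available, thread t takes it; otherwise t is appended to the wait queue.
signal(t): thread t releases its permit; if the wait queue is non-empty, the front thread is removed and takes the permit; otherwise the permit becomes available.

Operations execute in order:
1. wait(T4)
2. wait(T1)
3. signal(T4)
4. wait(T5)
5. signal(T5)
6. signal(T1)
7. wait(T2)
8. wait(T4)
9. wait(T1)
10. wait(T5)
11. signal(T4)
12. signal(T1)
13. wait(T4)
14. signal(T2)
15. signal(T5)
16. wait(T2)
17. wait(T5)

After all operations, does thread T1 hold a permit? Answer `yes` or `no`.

Step 1: wait(T4) -> count=1 queue=[] holders={T4}
Step 2: wait(T1) -> count=0 queue=[] holders={T1,T4}
Step 3: signal(T4) -> count=1 queue=[] holders={T1}
Step 4: wait(T5) -> count=0 queue=[] holders={T1,T5}
Step 5: signal(T5) -> count=1 queue=[] holders={T1}
Step 6: signal(T1) -> count=2 queue=[] holders={none}
Step 7: wait(T2) -> count=1 queue=[] holders={T2}
Step 8: wait(T4) -> count=0 queue=[] holders={T2,T4}
Step 9: wait(T1) -> count=0 queue=[T1] holders={T2,T4}
Step 10: wait(T5) -> count=0 queue=[T1,T5] holders={T2,T4}
Step 11: signal(T4) -> count=0 queue=[T5] holders={T1,T2}
Step 12: signal(T1) -> count=0 queue=[] holders={T2,T5}
Step 13: wait(T4) -> count=0 queue=[T4] holders={T2,T5}
Step 14: signal(T2) -> count=0 queue=[] holders={T4,T5}
Step 15: signal(T5) -> count=1 queue=[] holders={T4}
Step 16: wait(T2) -> count=0 queue=[] holders={T2,T4}
Step 17: wait(T5) -> count=0 queue=[T5] holders={T2,T4}
Final holders: {T2,T4} -> T1 not in holders

Answer: no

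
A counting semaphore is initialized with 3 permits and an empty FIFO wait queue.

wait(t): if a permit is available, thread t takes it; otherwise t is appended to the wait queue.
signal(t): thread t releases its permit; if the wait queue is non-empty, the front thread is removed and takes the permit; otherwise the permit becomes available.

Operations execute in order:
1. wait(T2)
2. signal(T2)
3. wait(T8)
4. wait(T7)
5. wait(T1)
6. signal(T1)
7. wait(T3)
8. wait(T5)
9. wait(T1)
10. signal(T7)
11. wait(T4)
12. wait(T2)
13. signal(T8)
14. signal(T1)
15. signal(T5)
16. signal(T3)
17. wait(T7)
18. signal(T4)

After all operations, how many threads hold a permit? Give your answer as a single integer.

Answer: 2

Derivation:
Step 1: wait(T2) -> count=2 queue=[] holders={T2}
Step 2: signal(T2) -> count=3 queue=[] holders={none}
Step 3: wait(T8) -> count=2 queue=[] holders={T8}
Step 4: wait(T7) -> count=1 queue=[] holders={T7,T8}
Step 5: wait(T1) -> count=0 queue=[] holders={T1,T7,T8}
Step 6: signal(T1) -> count=1 queue=[] holders={T7,T8}
Step 7: wait(T3) -> count=0 queue=[] holders={T3,T7,T8}
Step 8: wait(T5) -> count=0 queue=[T5] holders={T3,T7,T8}
Step 9: wait(T1) -> count=0 queue=[T5,T1] holders={T3,T7,T8}
Step 10: signal(T7) -> count=0 queue=[T1] holders={T3,T5,T8}
Step 11: wait(T4) -> count=0 queue=[T1,T4] holders={T3,T5,T8}
Step 12: wait(T2) -> count=0 queue=[T1,T4,T2] holders={T3,T5,T8}
Step 13: signal(T8) -> count=0 queue=[T4,T2] holders={T1,T3,T5}
Step 14: signal(T1) -> count=0 queue=[T2] holders={T3,T4,T5}
Step 15: signal(T5) -> count=0 queue=[] holders={T2,T3,T4}
Step 16: signal(T3) -> count=1 queue=[] holders={T2,T4}
Step 17: wait(T7) -> count=0 queue=[] holders={T2,T4,T7}
Step 18: signal(T4) -> count=1 queue=[] holders={T2,T7}
Final holders: {T2,T7} -> 2 thread(s)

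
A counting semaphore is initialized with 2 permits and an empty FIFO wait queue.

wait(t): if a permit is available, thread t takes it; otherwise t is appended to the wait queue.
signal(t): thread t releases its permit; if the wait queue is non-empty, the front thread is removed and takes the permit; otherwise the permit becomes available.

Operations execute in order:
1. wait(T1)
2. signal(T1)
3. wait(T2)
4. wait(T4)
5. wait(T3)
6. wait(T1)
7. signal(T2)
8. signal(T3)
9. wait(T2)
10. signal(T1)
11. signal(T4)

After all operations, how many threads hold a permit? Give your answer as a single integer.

Answer: 1

Derivation:
Step 1: wait(T1) -> count=1 queue=[] holders={T1}
Step 2: signal(T1) -> count=2 queue=[] holders={none}
Step 3: wait(T2) -> count=1 queue=[] holders={T2}
Step 4: wait(T4) -> count=0 queue=[] holders={T2,T4}
Step 5: wait(T3) -> count=0 queue=[T3] holders={T2,T4}
Step 6: wait(T1) -> count=0 queue=[T3,T1] holders={T2,T4}
Step 7: signal(T2) -> count=0 queue=[T1] holders={T3,T4}
Step 8: signal(T3) -> count=0 queue=[] holders={T1,T4}
Step 9: wait(T2) -> count=0 queue=[T2] holders={T1,T4}
Step 10: signal(T1) -> count=0 queue=[] holders={T2,T4}
Step 11: signal(T4) -> count=1 queue=[] holders={T2}
Final holders: {T2} -> 1 thread(s)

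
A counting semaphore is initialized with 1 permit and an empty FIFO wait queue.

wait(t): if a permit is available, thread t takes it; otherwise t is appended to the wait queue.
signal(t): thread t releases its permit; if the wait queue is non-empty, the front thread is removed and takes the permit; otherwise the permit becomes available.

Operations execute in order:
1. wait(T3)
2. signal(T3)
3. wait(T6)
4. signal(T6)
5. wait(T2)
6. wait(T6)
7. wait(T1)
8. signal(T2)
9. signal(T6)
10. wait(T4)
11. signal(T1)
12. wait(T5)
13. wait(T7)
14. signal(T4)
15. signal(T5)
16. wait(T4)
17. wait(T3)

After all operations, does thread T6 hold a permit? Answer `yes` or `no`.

Step 1: wait(T3) -> count=0 queue=[] holders={T3}
Step 2: signal(T3) -> count=1 queue=[] holders={none}
Step 3: wait(T6) -> count=0 queue=[] holders={T6}
Step 4: signal(T6) -> count=1 queue=[] holders={none}
Step 5: wait(T2) -> count=0 queue=[] holders={T2}
Step 6: wait(T6) -> count=0 queue=[T6] holders={T2}
Step 7: wait(T1) -> count=0 queue=[T6,T1] holders={T2}
Step 8: signal(T2) -> count=0 queue=[T1] holders={T6}
Step 9: signal(T6) -> count=0 queue=[] holders={T1}
Step 10: wait(T4) -> count=0 queue=[T4] holders={T1}
Step 11: signal(T1) -> count=0 queue=[] holders={T4}
Step 12: wait(T5) -> count=0 queue=[T5] holders={T4}
Step 13: wait(T7) -> count=0 queue=[T5,T7] holders={T4}
Step 14: signal(T4) -> count=0 queue=[T7] holders={T5}
Step 15: signal(T5) -> count=0 queue=[] holders={T7}
Step 16: wait(T4) -> count=0 queue=[T4] holders={T7}
Step 17: wait(T3) -> count=0 queue=[T4,T3] holders={T7}
Final holders: {T7} -> T6 not in holders

Answer: no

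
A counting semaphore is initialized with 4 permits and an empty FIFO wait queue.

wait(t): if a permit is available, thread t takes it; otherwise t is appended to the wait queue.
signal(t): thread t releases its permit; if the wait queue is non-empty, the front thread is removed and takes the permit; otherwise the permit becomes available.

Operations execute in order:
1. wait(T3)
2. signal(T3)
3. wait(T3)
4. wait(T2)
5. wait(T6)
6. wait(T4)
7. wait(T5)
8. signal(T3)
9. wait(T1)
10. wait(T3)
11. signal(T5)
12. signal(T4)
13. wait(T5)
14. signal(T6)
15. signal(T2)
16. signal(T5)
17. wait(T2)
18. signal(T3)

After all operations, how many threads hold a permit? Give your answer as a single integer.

Step 1: wait(T3) -> count=3 queue=[] holders={T3}
Step 2: signal(T3) -> count=4 queue=[] holders={none}
Step 3: wait(T3) -> count=3 queue=[] holders={T3}
Step 4: wait(T2) -> count=2 queue=[] holders={T2,T3}
Step 5: wait(T6) -> count=1 queue=[] holders={T2,T3,T6}
Step 6: wait(T4) -> count=0 queue=[] holders={T2,T3,T4,T6}
Step 7: wait(T5) -> count=0 queue=[T5] holders={T2,T3,T4,T6}
Step 8: signal(T3) -> count=0 queue=[] holders={T2,T4,T5,T6}
Step 9: wait(T1) -> count=0 queue=[T1] holders={T2,T4,T5,T6}
Step 10: wait(T3) -> count=0 queue=[T1,T3] holders={T2,T4,T5,T6}
Step 11: signal(T5) -> count=0 queue=[T3] holders={T1,T2,T4,T6}
Step 12: signal(T4) -> count=0 queue=[] holders={T1,T2,T3,T6}
Step 13: wait(T5) -> count=0 queue=[T5] holders={T1,T2,T3,T6}
Step 14: signal(T6) -> count=0 queue=[] holders={T1,T2,T3,T5}
Step 15: signal(T2) -> count=1 queue=[] holders={T1,T3,T5}
Step 16: signal(T5) -> count=2 queue=[] holders={T1,T3}
Step 17: wait(T2) -> count=1 queue=[] holders={T1,T2,T3}
Step 18: signal(T3) -> count=2 queue=[] holders={T1,T2}
Final holders: {T1,T2} -> 2 thread(s)

Answer: 2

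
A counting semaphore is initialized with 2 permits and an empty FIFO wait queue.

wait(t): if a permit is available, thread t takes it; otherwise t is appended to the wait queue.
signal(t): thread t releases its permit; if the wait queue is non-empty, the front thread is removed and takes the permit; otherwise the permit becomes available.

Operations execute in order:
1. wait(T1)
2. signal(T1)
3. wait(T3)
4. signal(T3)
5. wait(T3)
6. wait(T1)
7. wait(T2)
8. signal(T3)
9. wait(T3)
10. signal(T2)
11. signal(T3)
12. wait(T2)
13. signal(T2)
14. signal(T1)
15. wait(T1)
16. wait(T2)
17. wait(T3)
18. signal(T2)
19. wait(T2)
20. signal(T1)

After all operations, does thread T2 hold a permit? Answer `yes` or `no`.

Answer: yes

Derivation:
Step 1: wait(T1) -> count=1 queue=[] holders={T1}
Step 2: signal(T1) -> count=2 queue=[] holders={none}
Step 3: wait(T3) -> count=1 queue=[] holders={T3}
Step 4: signal(T3) -> count=2 queue=[] holders={none}
Step 5: wait(T3) -> count=1 queue=[] holders={T3}
Step 6: wait(T1) -> count=0 queue=[] holders={T1,T3}
Step 7: wait(T2) -> count=0 queue=[T2] holders={T1,T3}
Step 8: signal(T3) -> count=0 queue=[] holders={T1,T2}
Step 9: wait(T3) -> count=0 queue=[T3] holders={T1,T2}
Step 10: signal(T2) -> count=0 queue=[] holders={T1,T3}
Step 11: signal(T3) -> count=1 queue=[] holders={T1}
Step 12: wait(T2) -> count=0 queue=[] holders={T1,T2}
Step 13: signal(T2) -> count=1 queue=[] holders={T1}
Step 14: signal(T1) -> count=2 queue=[] holders={none}
Step 15: wait(T1) -> count=1 queue=[] holders={T1}
Step 16: wait(T2) -> count=0 queue=[] holders={T1,T2}
Step 17: wait(T3) -> count=0 queue=[T3] holders={T1,T2}
Step 18: signal(T2) -> count=0 queue=[] holders={T1,T3}
Step 19: wait(T2) -> count=0 queue=[T2] holders={T1,T3}
Step 20: signal(T1) -> count=0 queue=[] holders={T2,T3}
Final holders: {T2,T3} -> T2 in holders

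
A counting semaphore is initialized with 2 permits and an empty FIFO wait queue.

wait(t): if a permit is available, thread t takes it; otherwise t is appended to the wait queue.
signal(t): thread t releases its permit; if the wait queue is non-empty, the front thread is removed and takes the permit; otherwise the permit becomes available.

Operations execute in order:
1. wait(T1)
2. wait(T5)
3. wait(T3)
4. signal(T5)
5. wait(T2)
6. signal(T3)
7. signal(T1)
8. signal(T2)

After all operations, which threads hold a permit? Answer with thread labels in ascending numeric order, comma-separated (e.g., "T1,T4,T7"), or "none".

Answer: none

Derivation:
Step 1: wait(T1) -> count=1 queue=[] holders={T1}
Step 2: wait(T5) -> count=0 queue=[] holders={T1,T5}
Step 3: wait(T3) -> count=0 queue=[T3] holders={T1,T5}
Step 4: signal(T5) -> count=0 queue=[] holders={T1,T3}
Step 5: wait(T2) -> count=0 queue=[T2] holders={T1,T3}
Step 6: signal(T3) -> count=0 queue=[] holders={T1,T2}
Step 7: signal(T1) -> count=1 queue=[] holders={T2}
Step 8: signal(T2) -> count=2 queue=[] holders={none}
Final holders: none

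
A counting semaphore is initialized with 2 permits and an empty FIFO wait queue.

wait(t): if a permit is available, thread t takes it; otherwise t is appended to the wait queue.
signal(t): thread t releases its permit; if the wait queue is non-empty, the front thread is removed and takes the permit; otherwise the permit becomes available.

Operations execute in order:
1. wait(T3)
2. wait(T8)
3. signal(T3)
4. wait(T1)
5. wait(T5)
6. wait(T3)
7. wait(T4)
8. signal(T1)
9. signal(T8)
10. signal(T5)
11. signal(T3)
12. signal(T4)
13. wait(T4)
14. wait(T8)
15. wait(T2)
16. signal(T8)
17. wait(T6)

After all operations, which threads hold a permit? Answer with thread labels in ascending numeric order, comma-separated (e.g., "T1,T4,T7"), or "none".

Answer: T2,T4

Derivation:
Step 1: wait(T3) -> count=1 queue=[] holders={T3}
Step 2: wait(T8) -> count=0 queue=[] holders={T3,T8}
Step 3: signal(T3) -> count=1 queue=[] holders={T8}
Step 4: wait(T1) -> count=0 queue=[] holders={T1,T8}
Step 5: wait(T5) -> count=0 queue=[T5] holders={T1,T8}
Step 6: wait(T3) -> count=0 queue=[T5,T3] holders={T1,T8}
Step 7: wait(T4) -> count=0 queue=[T5,T3,T4] holders={T1,T8}
Step 8: signal(T1) -> count=0 queue=[T3,T4] holders={T5,T8}
Step 9: signal(T8) -> count=0 queue=[T4] holders={T3,T5}
Step 10: signal(T5) -> count=0 queue=[] holders={T3,T4}
Step 11: signal(T3) -> count=1 queue=[] holders={T4}
Step 12: signal(T4) -> count=2 queue=[] holders={none}
Step 13: wait(T4) -> count=1 queue=[] holders={T4}
Step 14: wait(T8) -> count=0 queue=[] holders={T4,T8}
Step 15: wait(T2) -> count=0 queue=[T2] holders={T4,T8}
Step 16: signal(T8) -> count=0 queue=[] holders={T2,T4}
Step 17: wait(T6) -> count=0 queue=[T6] holders={T2,T4}
Final holders: T2,T4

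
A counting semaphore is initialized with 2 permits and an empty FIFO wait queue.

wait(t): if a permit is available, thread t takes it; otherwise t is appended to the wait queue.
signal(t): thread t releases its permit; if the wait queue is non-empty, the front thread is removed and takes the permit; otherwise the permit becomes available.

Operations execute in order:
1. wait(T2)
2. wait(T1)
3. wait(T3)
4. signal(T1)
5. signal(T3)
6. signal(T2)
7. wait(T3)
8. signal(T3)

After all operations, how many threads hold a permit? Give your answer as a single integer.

Step 1: wait(T2) -> count=1 queue=[] holders={T2}
Step 2: wait(T1) -> count=0 queue=[] holders={T1,T2}
Step 3: wait(T3) -> count=0 queue=[T3] holders={T1,T2}
Step 4: signal(T1) -> count=0 queue=[] holders={T2,T3}
Step 5: signal(T3) -> count=1 queue=[] holders={T2}
Step 6: signal(T2) -> count=2 queue=[] holders={none}
Step 7: wait(T3) -> count=1 queue=[] holders={T3}
Step 8: signal(T3) -> count=2 queue=[] holders={none}
Final holders: {none} -> 0 thread(s)

Answer: 0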